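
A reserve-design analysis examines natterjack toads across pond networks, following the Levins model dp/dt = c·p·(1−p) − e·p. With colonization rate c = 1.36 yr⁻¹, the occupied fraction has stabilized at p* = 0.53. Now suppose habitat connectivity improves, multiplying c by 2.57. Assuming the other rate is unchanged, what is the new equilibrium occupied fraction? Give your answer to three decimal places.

Balance c(1−p*) = e gives e = 1.36×(1 − 0.53000) = 0.63920.
New p* = 1 − e/c = 1 − 0.63920/3.49520 = 0.81712.

0.817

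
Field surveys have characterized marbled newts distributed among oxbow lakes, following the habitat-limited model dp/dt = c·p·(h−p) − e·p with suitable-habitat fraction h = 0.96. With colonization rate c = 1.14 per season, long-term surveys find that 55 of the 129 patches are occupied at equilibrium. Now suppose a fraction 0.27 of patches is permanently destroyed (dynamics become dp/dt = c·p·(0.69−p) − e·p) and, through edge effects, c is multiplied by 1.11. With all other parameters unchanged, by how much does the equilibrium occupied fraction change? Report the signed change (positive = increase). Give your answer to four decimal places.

Observed p* = 55/129 = 0.42636.
Balance c(h−p*) = e gives e = 1.14×(0.96 − 0.42636) = 0.60835.
New p* = 0.69 − e/c = 0.69 − 0.60835/1.26540 = 0.20924.
Δp* = 0.20924 − 0.42636 = -0.21712.

-0.2171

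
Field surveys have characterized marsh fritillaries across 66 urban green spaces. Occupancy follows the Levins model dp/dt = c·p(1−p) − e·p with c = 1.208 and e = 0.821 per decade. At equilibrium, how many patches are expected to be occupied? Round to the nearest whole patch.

21

p* = 1 − e/c = 1 − 0.821/1.208 = 0.3204.
Expected occupied patches = N × p* = 66 × 0.3204 = 21.14 ≈ 21.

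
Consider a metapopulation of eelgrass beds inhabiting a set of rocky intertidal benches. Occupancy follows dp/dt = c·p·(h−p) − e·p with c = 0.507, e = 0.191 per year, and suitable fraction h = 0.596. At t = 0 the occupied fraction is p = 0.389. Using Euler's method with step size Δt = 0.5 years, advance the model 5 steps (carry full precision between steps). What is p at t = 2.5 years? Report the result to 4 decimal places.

0.3245

Update rule: p ← p + [c·p·(h−p) − e·p]·Δt with Δt = 0.5.
  1  |  dp/dt·Δt = -0.016737  |  p_1 = 0.372263
  2  |  dp/dt·Δt = -0.014437  |  p_2 = 0.357826
  3  |  dp/dt·Δt = -0.012568  |  p_3 = 0.345258
  4  |  dp/dt·Δt = -0.011026  |  p_4 = 0.334231
  5  |  dp/dt·Δt = -0.009740  |  p_5 = 0.324491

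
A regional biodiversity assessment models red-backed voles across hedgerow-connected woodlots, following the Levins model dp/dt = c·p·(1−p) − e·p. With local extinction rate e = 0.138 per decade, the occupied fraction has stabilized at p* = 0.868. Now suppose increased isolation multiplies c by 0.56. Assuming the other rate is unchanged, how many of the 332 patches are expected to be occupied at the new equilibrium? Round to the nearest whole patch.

254

Balance c(1−p*) = e gives c = e/(1 − 0.86800) = 0.138/0.13200 = 1.04545.
New p* = 1 − e/c = 1 − 0.13800/0.58545 = 0.76428.
Expected occupied = 332 × 0.76428 = 253.74 ≈ 254.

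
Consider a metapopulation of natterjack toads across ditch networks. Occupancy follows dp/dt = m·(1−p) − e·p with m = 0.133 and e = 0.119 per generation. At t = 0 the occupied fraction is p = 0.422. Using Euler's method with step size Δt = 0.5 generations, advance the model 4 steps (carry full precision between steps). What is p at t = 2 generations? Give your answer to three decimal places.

Update rule: p ← p + [m·(1−p) − e·p]·Δt with Δt = 0.5.
step 1: Δp = +0.01333, p = 0.43533
step 2: Δp = +0.01165, p = 0.44698
step 3: Δp = +0.01018, p = 0.45716
step 4: Δp = +0.00890, p = 0.46606

0.466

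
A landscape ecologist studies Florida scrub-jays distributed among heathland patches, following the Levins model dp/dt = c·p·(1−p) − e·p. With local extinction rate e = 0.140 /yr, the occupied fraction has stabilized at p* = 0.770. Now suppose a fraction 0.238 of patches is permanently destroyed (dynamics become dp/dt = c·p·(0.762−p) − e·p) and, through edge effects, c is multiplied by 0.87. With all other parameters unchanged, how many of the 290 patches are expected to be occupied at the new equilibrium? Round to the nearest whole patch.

144

Balance c(1−p*) = e gives c = e/(1 − 0.77000) = 0.140/0.23000 = 0.60870.
New p* = 0.762 − e/c = 0.762 − 0.14000/0.52957 = 0.49763.
Expected occupied = 290 × 0.49763 = 144.31 ≈ 144.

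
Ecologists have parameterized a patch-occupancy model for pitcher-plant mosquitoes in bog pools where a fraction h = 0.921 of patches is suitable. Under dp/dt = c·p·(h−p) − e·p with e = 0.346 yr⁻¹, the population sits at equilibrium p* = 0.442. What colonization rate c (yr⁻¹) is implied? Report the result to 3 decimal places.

At equilibrium c(h−p*) = e, so c = e/(h−p*).
c = 0.346/(0.921 − 0.442) = 0.346/0.4790 = 0.7223.

0.722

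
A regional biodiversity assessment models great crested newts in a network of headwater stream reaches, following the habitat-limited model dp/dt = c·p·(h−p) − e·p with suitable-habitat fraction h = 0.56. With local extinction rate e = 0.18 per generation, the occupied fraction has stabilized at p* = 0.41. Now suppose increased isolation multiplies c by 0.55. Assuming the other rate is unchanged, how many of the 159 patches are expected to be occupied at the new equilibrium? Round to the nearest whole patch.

Balance c(h−p*) = e gives c = e/(0.56 − 0.41000) = 0.18/0.15000 = 1.20000.
New p* = 0.56 − e/c = 0.56 − 0.18000/0.66000 = 0.28727.
Expected occupied = 159 × 0.28727 = 45.68 ≈ 46.

46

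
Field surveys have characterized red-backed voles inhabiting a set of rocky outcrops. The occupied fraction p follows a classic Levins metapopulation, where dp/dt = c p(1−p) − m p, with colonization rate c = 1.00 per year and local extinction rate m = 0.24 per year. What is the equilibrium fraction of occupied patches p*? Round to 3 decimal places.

0.760

At equilibrium, colonization balances extinction: c·p*·(1−p*) = m·p*.
So p* = 1 − m/c = 1 − 0.24/1.00 = 1 − 0.2400 = 0.7600.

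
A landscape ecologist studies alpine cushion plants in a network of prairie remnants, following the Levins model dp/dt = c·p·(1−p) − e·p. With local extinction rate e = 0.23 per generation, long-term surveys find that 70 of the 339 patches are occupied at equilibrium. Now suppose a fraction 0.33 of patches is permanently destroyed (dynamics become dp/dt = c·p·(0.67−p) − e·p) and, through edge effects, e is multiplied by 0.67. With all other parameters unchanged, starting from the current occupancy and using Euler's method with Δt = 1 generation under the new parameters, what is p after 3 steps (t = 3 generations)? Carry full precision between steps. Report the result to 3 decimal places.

0.195

Observed p* = 70/339 = 0.20649.
Balance c(1−p*) = e gives c = e/(1 − 0.20649) = 0.23/0.79351 = 0.28985.
Starting from p₀ = 0.20649; update p ← p + (dp/dt)·Δt with the new parameters.
t = 1: p = 0.20649 + (-0.00408) = 0.20241
t = 2: p = 0.20241 + (-0.00376) = 0.19865
t = 3: p = 0.19865 + (-0.00347) = 0.19518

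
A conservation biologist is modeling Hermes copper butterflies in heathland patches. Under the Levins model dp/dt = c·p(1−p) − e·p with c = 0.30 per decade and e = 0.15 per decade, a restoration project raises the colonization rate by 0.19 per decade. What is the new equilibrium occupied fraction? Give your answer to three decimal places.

0.694

Before: p* = 1 − 0.15/0.30 = 0.5000.
After the change, c = 0.49, e = 0.15, so p* = 1 − 0.15/0.49 = 0.6939.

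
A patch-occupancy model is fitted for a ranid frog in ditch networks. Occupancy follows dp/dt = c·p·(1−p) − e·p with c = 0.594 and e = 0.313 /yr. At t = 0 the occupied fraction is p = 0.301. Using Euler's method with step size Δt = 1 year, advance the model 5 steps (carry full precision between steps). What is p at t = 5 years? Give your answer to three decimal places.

Update rule: p ← p + [c·p·(1−p) − e·p]·Δt with Δt = 1.
p: 0.30100 → 0.33176  (Δp = +0.03076)
p: 0.33176 → 0.35961  (Δp = +0.02785)
p: 0.35961 → 0.38384  (Δp = +0.02423)
p: 0.38384 → 0.40419  (Δp = +0.02034)
p: 0.40419 → 0.42072  (Δp = +0.01654)

0.421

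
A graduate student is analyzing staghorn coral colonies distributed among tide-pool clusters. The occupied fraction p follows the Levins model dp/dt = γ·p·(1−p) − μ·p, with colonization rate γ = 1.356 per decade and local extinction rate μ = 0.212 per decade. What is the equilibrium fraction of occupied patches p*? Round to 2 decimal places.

0.84

Setting dp/dt = 0 and dividing through by p* gives γ·(1−p*) = μ.
So p* = 1 − μ/γ = 1 − 0.212/1.356 = 1 − 0.1563 = 0.8437.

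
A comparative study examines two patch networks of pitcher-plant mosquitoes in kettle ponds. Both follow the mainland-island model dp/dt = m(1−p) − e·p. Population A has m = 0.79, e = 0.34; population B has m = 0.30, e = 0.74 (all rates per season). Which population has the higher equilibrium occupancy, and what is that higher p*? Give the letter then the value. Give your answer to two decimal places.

A, 0.70

A: p*_A = m/(m+e) = 0.79/1.1300 = 0.6991.
B: p*_B = 0.30/1.0400 = 0.2885.
A is higher at 0.6991.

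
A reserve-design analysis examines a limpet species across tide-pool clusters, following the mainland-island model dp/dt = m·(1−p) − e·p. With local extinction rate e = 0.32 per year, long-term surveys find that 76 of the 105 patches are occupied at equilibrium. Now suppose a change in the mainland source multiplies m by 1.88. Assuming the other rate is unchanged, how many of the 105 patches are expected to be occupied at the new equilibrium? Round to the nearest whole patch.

Observed p* = 76/105 = 0.72381.
Balance m(1−p*) = e·p* gives m = e·p*/(1−p*) = 0.32×0.72381/0.27619 = 0.83862.
New p* = m/(m+e) = 1.57661/(1.57661+0.32000) = 0.83128.
Expected occupied = 105 × 0.83128 = 87.28 ≈ 87.

87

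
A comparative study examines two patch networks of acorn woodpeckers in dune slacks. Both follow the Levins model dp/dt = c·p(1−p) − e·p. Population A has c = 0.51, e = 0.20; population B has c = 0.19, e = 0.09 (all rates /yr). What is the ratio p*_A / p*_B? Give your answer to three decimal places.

A: p*_A = 1 − 0.20/0.51 = 0.6078.
B: p*_B = 1 − 0.09/0.19 = 0.5263.
p*_A / p*_B = 0.6078/0.5263 = 1.1549.

1.155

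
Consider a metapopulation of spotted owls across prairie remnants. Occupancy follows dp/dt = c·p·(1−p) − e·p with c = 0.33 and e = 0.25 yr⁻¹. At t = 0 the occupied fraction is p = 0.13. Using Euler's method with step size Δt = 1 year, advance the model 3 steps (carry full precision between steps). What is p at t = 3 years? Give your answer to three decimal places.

0.144

Update rule: p ← p + [c·p·(1−p) − e·p]·Δt with Δt = 1.
p: 0.13000 → 0.13482  (Δp = +0.00482)
p: 0.13482 → 0.13961  (Δp = +0.00479)
p: 0.13961 → 0.14435  (Δp = +0.00474)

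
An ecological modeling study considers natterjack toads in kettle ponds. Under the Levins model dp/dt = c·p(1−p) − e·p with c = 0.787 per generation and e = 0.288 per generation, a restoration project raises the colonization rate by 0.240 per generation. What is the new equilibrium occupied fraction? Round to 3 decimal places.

Before: p* = 1 − 0.288/0.787 = 0.6341.
After the change, c = 1.027, e = 0.288, so p* = 1 − 0.288/1.027 = 0.7196.

0.720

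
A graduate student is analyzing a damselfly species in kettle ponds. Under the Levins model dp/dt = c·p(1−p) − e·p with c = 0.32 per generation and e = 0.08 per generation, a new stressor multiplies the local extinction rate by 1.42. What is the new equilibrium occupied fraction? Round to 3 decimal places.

Before: p* = 1 − 0.08/0.32 = 0.7500.
After the change, c = 0.32, e = 0.1136, so p* = 1 − 0.1136/0.32 = 0.6450.

0.645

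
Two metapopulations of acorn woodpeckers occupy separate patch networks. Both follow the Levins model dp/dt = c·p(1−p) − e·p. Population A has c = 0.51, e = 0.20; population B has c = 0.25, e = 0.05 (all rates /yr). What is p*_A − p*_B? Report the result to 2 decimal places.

-0.19

A: p*_A = 1 − 0.20/0.51 = 0.6078.
B: p*_B = 1 − 0.05/0.25 = 0.8000.
p*_A − p*_B = 0.6078 − 0.8000 = -0.1922.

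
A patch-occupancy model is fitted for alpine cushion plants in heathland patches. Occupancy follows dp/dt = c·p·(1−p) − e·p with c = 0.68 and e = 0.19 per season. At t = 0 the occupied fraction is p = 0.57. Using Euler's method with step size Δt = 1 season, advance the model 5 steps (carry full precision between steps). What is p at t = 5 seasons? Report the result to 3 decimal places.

Update rule: p ← p + [c·p·(1−p) − e·p]·Δt with Δt = 1.
p: 0.57000 → 0.62837  (Δp = +0.05837)
p: 0.62837 → 0.66777  (Δp = +0.03940)
p: 0.66777 → 0.69176  (Δp = +0.02398)
p: 0.69176 → 0.70532  (Δp = +0.01356)
p: 0.70532 → 0.71264  (Δp = +0.00732)

0.713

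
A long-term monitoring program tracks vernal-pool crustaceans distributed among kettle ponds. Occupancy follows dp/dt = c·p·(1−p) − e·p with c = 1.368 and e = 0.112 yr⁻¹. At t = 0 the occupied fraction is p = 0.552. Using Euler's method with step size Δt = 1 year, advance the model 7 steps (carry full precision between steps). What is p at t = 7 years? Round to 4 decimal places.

0.9181

Update rule: p ← p + [c·p·(1−p) − e·p]·Δt with Δt = 1.
step 1: Δp = +0.27648, p = 0.82848
step 2: Δp = +0.10161, p = 0.93008
step 3: Δp = -0.01521, p = 0.91487
step 4: Δp = +0.00408, p = 0.91895
step 5: Δp = -0.00103, p = 0.91792
step 6: Δp = +0.00026, p = 0.91818
step 7: Δp = -0.00007, p = 0.91811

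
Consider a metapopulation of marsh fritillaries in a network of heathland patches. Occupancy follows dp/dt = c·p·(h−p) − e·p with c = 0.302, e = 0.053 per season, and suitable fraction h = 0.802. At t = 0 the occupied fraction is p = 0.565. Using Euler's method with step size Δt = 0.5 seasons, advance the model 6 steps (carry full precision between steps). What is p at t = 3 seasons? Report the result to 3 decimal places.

Update rule: p ← p + [c·p·(h−p) − e·p]·Δt with Δt = 0.5.
t = 0.5: p = 0.56500 + (+0.00525) = 0.57025
t = 1: p = 0.57025 + (+0.00484) = 0.57509
t = 1.5: p = 0.57509 + (+0.00446) = 0.57956
t = 2: p = 0.57956 + (+0.00411) = 0.58366
t = 2.5: p = 0.58366 + (+0.00378) = 0.58744
t = 3: p = 0.58744 + (+0.00347) = 0.59090

0.591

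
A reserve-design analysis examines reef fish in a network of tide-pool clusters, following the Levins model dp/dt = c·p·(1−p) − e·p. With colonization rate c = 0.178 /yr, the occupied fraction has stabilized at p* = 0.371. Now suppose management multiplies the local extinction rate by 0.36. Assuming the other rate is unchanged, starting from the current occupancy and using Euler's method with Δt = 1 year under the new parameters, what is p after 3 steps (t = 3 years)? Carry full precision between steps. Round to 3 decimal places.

0.451

Balance c(1−p*) = e gives e = 0.178×(1 − 0.37100) = 0.11196.
Starting from p₀ = 0.37100; update p ← p + (dp/dt)·Δt with the new parameters.
step 1: Δp = +0.02658, p = 0.39758
step 2: Δp = +0.02661, p = 0.42419
step 3: Δp = +0.02638, p = 0.45057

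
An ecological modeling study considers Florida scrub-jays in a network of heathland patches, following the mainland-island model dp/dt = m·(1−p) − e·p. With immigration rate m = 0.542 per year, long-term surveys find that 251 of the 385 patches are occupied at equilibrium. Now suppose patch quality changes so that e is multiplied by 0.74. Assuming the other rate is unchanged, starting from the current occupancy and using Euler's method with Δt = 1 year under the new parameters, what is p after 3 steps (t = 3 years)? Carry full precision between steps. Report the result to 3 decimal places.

Observed p* = 251/385 = 0.65195.
Balance m(1−p*) = e·p* gives e = m(1−p*)/p* = 0.542×0.34805/0.65195 = 0.28935.
Starting from p₀ = 0.65195; update p ← p + (dp/dt)·Δt with the new parameters.
step 1: Δp = +0.04905, p = 0.70100
step 2: Δp = +0.01196, p = 0.71296
step 3: Δp = +0.00292, p = 0.71587

0.716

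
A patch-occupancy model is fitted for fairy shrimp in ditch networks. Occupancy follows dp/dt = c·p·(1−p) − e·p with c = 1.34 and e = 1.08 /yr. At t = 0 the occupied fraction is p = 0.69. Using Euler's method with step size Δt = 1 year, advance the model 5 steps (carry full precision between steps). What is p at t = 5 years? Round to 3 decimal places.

0.203

Update rule: p ← p + [c·p·(1−p) − e·p]·Δt with Δt = 1.
t = 1: p = 0.69000 + (-0.45857) = 0.23143
t = 2: p = 0.23143 + (-0.01160) = 0.21983
t = 3: p = 0.21983 + (-0.00760) = 0.21223
t = 4: p = 0.21223 + (-0.00518) = 0.20705
t = 5: p = 0.20705 + (-0.00361) = 0.20344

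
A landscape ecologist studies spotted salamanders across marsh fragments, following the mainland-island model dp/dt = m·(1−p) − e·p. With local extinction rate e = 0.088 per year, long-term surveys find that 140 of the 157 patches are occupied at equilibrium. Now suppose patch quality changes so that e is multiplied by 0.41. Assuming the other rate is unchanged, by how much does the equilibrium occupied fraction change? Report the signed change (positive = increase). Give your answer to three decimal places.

0.061

Observed p* = 140/157 = 0.89172.
Balance m(1−p*) = e·p* gives m = e·p*/(1−p*) = 0.088×0.89172/0.10828 = 0.72471.
New p* = m/(m+e) = 0.72471/(0.72471+0.03608) = 0.95258.
Δp* = 0.95258 − 0.89172 = +0.06086.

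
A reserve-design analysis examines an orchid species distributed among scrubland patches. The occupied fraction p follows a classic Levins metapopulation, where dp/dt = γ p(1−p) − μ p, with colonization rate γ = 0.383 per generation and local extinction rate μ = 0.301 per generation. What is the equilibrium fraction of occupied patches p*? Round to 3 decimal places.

0.214

Setting dp/dt = 0 and dividing through by p* gives γ·(1−p*) = μ.
So p* = 1 − μ/γ = 1 − 0.301/0.383 = 1 − 0.7859 = 0.2141.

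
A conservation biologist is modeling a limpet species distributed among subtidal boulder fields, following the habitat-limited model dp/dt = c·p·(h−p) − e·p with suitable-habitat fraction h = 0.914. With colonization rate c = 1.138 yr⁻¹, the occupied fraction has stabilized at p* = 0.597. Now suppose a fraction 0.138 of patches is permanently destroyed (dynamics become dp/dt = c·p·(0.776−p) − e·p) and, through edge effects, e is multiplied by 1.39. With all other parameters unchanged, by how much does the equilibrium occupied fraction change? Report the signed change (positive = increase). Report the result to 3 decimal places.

-0.262

Balance c(h−p*) = e gives e = 1.138×(0.914 − 0.59700) = 0.36075.
New p* = 0.776 − e/c = 0.776 − 0.50144/1.13800 = 0.33537.
Δp* = 0.33537 − 0.59700 = -0.26163.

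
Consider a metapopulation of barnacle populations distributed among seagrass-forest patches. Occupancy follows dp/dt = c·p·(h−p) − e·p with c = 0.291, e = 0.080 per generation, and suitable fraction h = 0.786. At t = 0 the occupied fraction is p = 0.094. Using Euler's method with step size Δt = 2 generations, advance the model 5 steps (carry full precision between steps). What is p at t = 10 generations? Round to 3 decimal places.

Update rule: p ← p + [c·p·(h−p) − e·p]·Δt with Δt = 2.
  1  |  dp/dt·Δt = +0.022818  |  p_1 = 0.116818
  2  |  dp/dt·Δt = +0.026806  |  p_2 = 0.143623
  3  |  dp/dt·Δt = +0.030716  |  p_3 = 0.174339
  4  |  dp/dt·Δt = +0.034168  |  p_4 = 0.208507
  5  |  dp/dt·Δt = +0.036718  |  p_5 = 0.245226

0.245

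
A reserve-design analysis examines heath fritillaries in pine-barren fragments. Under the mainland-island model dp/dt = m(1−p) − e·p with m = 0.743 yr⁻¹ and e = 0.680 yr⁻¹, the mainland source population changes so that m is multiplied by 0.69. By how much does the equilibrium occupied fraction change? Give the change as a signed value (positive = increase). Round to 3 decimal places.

Before: p* = 0.743/(0.743+0.680) = 0.5221.
After: m = 0.51267, e = 0.68; p* = 0.51267/1.1927 = 0.4299.
Δp* = 0.4299 − 0.5221 = -0.0923.

-0.092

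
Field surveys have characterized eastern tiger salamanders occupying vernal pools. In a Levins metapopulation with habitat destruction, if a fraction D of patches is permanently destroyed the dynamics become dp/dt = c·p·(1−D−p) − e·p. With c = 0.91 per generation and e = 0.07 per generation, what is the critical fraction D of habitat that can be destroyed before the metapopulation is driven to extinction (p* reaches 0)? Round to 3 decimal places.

0.923

The nontrivial equilibrium is p* = (1−D) − e/c; extinction occurs when this hits zero.
So D_crit = 1 − e/c = 1 − 0.07/0.91 = 1 − 0.0769 = 0.9231.
This equals the undisturbed p*, a classic result of Lande's extension.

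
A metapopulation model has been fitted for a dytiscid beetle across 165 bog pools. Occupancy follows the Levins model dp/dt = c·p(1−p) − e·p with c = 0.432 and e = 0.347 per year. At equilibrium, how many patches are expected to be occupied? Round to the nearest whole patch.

p* = 1 − e/c = 1 − 0.347/0.432 = 0.1968.
Expected occupied patches = N × p* = 165 × 0.1968 = 32.47 ≈ 32.

32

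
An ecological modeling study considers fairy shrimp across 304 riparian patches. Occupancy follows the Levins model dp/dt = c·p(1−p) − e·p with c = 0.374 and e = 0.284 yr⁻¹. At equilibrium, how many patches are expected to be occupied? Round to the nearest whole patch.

73

p* = 1 − e/c = 1 − 0.284/0.374 = 0.2406.
Expected occupied patches = N × p* = 304 × 0.2406 = 73.16 ≈ 73.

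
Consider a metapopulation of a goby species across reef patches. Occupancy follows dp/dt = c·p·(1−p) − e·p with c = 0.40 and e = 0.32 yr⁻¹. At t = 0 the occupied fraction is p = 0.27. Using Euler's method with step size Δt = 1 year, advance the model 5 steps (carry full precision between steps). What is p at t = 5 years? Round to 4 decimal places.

0.2407

Update rule: p ← p + [c·p·(1−p) − e·p]·Δt with Δt = 1.
p: 0.27000 → 0.26244  (Δp = -0.00756)
p: 0.26244 → 0.25589  (Δp = -0.00655)
p: 0.25589 → 0.25017  (Δp = -0.00572)
p: 0.25017 → 0.24515  (Δp = -0.00502)
p: 0.24515 → 0.24072  (Δp = -0.00443)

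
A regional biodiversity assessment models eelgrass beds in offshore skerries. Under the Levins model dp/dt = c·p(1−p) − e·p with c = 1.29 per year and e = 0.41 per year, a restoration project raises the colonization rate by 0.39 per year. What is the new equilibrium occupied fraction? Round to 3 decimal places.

0.756

Before: p* = 1 − 0.41/1.29 = 0.6822.
After the change, c = 1.68, e = 0.41, so p* = 1 − 0.41/1.68 = 0.7560.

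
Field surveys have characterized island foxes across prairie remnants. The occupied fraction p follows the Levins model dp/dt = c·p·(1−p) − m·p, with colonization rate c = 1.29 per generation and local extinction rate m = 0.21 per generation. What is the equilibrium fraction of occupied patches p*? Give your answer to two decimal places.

At equilibrium, colonization balances extinction: c·p*·(1−p*) = m·p*.
So p* = 1 − m/c = 1 − 0.21/1.29 = 1 − 0.1628 = 0.8372.

0.84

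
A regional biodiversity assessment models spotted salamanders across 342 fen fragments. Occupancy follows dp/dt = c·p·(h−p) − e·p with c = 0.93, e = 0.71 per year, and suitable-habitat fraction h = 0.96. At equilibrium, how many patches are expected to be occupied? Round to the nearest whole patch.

67

p* = h − e/c = 0.96 − 0.7634 = 0.1966.
Expected occupied patches = N × p* = 342 × 0.1966 = 67.22 ≈ 67.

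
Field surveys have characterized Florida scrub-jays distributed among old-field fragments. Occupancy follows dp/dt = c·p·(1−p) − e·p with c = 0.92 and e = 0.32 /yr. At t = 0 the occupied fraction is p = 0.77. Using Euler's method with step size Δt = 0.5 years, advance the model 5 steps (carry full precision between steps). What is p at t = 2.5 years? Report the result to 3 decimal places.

0.668

Update rule: p ← p + [c·p·(1−p) − e·p]·Δt with Δt = 0.5.
step 1: Δp = -0.04173, p = 0.72827
step 2: Δp = -0.02549, p = 0.70277
step 3: Δp = -0.01636, p = 0.68642
step 4: Δp = -0.01081, p = 0.67560
step 5: Δp = -0.00728, p = 0.66832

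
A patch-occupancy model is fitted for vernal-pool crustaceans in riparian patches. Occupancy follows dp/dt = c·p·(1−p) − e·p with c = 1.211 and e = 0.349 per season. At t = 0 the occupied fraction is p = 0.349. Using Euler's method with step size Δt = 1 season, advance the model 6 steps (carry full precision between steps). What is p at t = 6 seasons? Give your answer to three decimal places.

0.712

Update rule: p ← p + [c·p·(1−p) − e·p]·Δt with Δt = 1.
step 1: Δp = +0.15334, p = 0.50234
step 2: Δp = +0.12743, p = 0.62976
step 3: Δp = +0.06257, p = 0.69233
step 4: Δp = +0.01633, p = 0.70866
step 5: Δp = +0.00270, p = 0.71136
step 6: Δp = +0.00038, p = 0.71175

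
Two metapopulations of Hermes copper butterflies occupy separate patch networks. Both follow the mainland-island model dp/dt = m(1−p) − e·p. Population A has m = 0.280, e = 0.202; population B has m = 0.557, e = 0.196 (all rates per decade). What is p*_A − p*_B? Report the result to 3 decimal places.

-0.159

A: p*_A = m/(m+e) = 0.280/0.4820 = 0.5809.
B: p*_B = 0.557/0.7530 = 0.7397.
p*_A − p*_B = 0.5809 − 0.7397 = -0.1588.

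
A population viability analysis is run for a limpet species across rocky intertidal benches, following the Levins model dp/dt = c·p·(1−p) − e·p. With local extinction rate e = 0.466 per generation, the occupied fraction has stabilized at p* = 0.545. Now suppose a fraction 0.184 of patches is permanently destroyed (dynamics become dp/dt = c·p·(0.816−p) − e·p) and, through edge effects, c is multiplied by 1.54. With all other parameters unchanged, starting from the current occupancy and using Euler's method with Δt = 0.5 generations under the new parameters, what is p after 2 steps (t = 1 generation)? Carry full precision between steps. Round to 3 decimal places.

Balance c(1−p*) = e gives c = e/(1 − 0.54500) = 0.466/0.45500 = 1.02418.
Starting from p₀ = 0.54500; update p ← p + (dp/dt)·Δt with the new parameters.
  1  |  dp/dt·Δt = -0.010510  |  p_1 = 0.534490
  2  |  dp/dt·Δt = -0.005878  |  p_2 = 0.528612

0.529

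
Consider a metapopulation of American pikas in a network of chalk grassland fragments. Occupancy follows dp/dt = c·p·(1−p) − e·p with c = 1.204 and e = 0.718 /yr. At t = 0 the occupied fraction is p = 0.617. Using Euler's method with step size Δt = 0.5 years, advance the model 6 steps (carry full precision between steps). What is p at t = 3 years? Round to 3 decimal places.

0.428

Update rule: p ← p + [c·p·(1−p) − e·p]·Δt with Δt = 0.5.
t = 0.5: p = 0.61700 + (-0.07924) = 0.53776
t = 1: p = 0.53776 + (-0.04341) = 0.49434
t = 1.5: p = 0.49434 + (-0.02699) = 0.46735
t = 2: p = 0.46735 + (-0.01792) = 0.44943
t = 2.5: p = 0.44943 + (-0.01239) = 0.43705
t = 3: p = 0.43705 + (-0.00879) = 0.42826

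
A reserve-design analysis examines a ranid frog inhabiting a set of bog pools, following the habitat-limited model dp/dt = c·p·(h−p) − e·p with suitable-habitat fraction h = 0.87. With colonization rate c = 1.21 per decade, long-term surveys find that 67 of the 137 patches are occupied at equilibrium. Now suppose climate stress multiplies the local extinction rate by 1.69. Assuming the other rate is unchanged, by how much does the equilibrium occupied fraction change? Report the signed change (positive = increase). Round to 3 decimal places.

Observed p* = 67/137 = 0.48905.
Balance c(h−p*) = e gives e = 1.21×(0.87 − 0.48905) = 0.46095.
New p* = 0.87 − e/c = 0.87 − 0.77901/1.21000 = 0.22619.
Δp* = 0.22619 − 0.48905 = -0.26286.

-0.263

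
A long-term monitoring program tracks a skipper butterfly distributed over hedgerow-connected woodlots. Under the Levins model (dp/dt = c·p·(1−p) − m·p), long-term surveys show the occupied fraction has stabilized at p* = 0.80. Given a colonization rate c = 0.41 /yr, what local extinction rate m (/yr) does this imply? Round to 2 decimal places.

0.08

At equilibrium c(1−p*) = m.
m = 0.41 × (1 − 0.80) = 0.41 × 0.2000 = 0.0820.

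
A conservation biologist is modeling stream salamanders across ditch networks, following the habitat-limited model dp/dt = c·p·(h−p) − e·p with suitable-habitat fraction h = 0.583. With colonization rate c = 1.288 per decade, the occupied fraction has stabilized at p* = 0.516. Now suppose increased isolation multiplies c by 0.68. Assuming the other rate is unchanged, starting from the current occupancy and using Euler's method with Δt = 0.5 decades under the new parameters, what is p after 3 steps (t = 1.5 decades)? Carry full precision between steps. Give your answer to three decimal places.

0.499

Balance c(h−p*) = e gives e = 1.288×(0.583 − 0.51600) = 0.08630.
Starting from p₀ = 0.51600; update p ← p + (dp/dt)·Δt with the new parameters.
p: 0.51600 → 0.50888  (Δp = -0.00712)
p: 0.50888 → 0.50344  (Δp = -0.00544)
p: 0.50344 → 0.49926  (Δp = -0.00418)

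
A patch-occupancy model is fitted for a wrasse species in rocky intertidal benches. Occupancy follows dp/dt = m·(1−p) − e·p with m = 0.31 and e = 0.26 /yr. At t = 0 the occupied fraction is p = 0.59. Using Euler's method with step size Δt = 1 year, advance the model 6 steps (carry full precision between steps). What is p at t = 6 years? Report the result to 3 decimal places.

Update rule: p ← p + [m·(1−p) − e·p]·Δt with Δt = 1.
  1  |  dp/dt·Δt = -0.026300  |  p_1 = 0.563700
  2  |  dp/dt·Δt = -0.011309  |  p_2 = 0.552391
  3  |  dp/dt·Δt = -0.004863  |  p_3 = 0.547528
  4  |  dp/dt·Δt = -0.002091  |  p_4 = 0.545437
  5  |  dp/dt·Δt = -0.000899  |  p_5 = 0.544538
  6  |  dp/dt·Δt = -0.000387  |  p_6 = 0.544151

0.544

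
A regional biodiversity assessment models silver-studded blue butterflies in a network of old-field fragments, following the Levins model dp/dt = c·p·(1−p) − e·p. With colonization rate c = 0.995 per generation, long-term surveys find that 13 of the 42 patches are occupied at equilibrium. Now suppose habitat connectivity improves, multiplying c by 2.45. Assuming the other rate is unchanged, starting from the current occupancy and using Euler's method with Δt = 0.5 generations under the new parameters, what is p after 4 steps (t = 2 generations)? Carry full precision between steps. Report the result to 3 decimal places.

Observed p* = 13/42 = 0.30952.
Balance c(1−p*) = e gives e = 0.995×(1 − 0.30952) = 0.68702.
Starting from p₀ = 0.30952; update p ← p + (dp/dt)·Δt with the new parameters.
t = 0.5: p = 0.30952 + (+0.15417) = 0.46370
t = 1: p = 0.46370 + (+0.14383) = 0.60752
t = 1.5: p = 0.60752 + (+0.08194) = 0.68946
t = 2: p = 0.68946 + (+0.02413) = 0.71359

0.714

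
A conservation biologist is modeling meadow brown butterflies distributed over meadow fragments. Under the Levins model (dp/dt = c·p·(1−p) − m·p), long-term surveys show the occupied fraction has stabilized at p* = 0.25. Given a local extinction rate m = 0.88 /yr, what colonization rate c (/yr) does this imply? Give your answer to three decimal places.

1.173

At equilibrium c(1−p*) = m, so c = m/(1−p*).
c = 0.88/(1 − 0.25) = 0.88/0.7500 = 1.1733.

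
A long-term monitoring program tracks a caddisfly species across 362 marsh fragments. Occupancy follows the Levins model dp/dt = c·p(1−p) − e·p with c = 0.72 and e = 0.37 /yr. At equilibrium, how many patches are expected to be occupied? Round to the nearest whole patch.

176

p* = 1 − e/c = 1 − 0.37/0.72 = 0.4861.
Expected occupied patches = N × p* = 362 × 0.4861 = 175.97 ≈ 176.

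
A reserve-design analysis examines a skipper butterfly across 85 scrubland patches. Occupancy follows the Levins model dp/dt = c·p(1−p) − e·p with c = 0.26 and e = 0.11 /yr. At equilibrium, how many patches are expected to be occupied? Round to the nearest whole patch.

49

p* = 1 − e/c = 1 − 0.11/0.26 = 0.5769.
Expected occupied patches = N × p* = 85 × 0.5769 = 49.04 ≈ 49.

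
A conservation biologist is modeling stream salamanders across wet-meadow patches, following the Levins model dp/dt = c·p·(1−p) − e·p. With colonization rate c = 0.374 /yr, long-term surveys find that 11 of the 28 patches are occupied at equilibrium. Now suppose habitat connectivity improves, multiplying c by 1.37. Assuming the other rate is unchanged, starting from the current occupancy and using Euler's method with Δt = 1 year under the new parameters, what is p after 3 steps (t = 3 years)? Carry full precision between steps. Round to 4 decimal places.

0.4783

Observed p* = 11/28 = 0.39286.
Balance c(1−p*) = e gives e = 0.374×(1 − 0.39286) = 0.22707.
Starting from p₀ = 0.39286; update p ← p + (dp/dt)·Δt with the new parameters.
  1  |  dp/dt·Δt = +0.033006  |  p_1 = 0.425864
  2  |  dp/dt·Δt = +0.028577  |  p_2 = 0.454441
  3  |  dp/dt·Δt = +0.023841  |  p_3 = 0.478282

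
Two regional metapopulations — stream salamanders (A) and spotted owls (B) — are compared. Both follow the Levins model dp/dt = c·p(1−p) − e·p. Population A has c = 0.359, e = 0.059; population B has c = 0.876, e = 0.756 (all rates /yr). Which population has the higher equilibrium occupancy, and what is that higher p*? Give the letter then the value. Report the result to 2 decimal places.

A, 0.84

A: p*_A = 1 − 0.059/0.359 = 0.8357.
B: p*_B = 1 − 0.756/0.876 = 0.1370.
A is higher at 0.8357.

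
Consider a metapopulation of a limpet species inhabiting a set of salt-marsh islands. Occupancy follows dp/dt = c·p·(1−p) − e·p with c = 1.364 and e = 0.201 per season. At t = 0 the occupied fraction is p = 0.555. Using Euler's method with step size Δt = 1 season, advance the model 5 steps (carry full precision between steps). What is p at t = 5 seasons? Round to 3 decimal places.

Update rule: p ← p + [c·p·(1−p) − e·p]·Δt with Δt = 1.
step 1: Δp = +0.22532, p = 0.78032
step 2: Δp = +0.07697, p = 0.85729
step 3: Δp = -0.00544, p = 0.85185
step 4: Δp = +0.00092, p = 0.85277
step 5: Δp = -0.00015, p = 0.85262

0.853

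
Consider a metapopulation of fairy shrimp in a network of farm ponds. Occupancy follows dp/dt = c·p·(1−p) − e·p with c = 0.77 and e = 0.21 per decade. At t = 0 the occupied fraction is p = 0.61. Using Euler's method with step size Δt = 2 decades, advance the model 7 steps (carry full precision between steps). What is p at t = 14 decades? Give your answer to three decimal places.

Update rule: p ← p + [c·p·(1−p) − e·p]·Δt with Δt = 2.
p: 0.61000 → 0.72017  (Δp = +0.11017)
p: 0.72017 → 0.72805  (Δp = +0.00788)
p: 0.72805 → 0.72718  (Δp = -0.00087)
p: 0.72718 → 0.72728  (Δp = +0.00011)
p: 0.72728 → 0.72727  (Δp = -0.00001)
p: 0.72727 → 0.72727  (Δp = +0.00000)
p: 0.72727 → 0.72727  (Δp = -0.00000)

0.727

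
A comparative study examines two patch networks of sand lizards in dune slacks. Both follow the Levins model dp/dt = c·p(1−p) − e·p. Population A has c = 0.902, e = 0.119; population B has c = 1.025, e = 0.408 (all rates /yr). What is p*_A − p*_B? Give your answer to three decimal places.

0.266

A: p*_A = 1 − 0.119/0.902 = 0.8681.
B: p*_B = 1 − 0.408/1.025 = 0.6020.
p*_A − p*_B = 0.8681 − 0.6020 = 0.2661.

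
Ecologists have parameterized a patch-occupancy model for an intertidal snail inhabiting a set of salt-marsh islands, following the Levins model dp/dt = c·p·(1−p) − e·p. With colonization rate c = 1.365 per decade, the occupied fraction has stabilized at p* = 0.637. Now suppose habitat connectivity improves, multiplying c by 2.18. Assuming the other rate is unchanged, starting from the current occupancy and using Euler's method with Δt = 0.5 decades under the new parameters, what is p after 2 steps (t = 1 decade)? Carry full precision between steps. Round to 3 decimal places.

Balance c(1−p*) = e gives e = 1.365×(1 − 0.63700) = 0.49549.
Starting from p₀ = 0.63700; update p ← p + (dp/dt)·Δt with the new parameters.
t = 0.5: p = 0.63700 + (+0.18622) = 0.82322
t = 1: p = 0.82322 + (+0.01257) = 0.83579

0.836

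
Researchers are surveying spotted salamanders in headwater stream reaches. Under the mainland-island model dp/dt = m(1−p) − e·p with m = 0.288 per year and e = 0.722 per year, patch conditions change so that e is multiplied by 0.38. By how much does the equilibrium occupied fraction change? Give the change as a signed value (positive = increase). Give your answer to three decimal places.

0.227

Before: p* = 0.288/(0.288+0.722) = 0.2851.
After: m = 0.288, e = 0.27436; p* = 0.288/0.5624 = 0.5121.
Δp* = 0.5121 − 0.2851 = +0.2270.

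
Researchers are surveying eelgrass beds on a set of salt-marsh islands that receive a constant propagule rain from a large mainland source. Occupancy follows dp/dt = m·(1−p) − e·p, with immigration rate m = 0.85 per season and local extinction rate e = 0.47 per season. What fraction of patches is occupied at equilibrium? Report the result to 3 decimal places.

0.644

Setting dp/dt = 0: m − m·p* = e·p*, so m = (m+e)·p*.
p* = m/(m+e) = 0.85/(0.85+0.47) = 0.85/1.3200 = 0.6439.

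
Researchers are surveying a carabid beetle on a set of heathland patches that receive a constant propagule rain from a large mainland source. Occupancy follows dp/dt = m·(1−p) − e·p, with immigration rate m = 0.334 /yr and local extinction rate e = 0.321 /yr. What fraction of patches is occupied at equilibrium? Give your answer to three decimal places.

Setting dp/dt = 0: m − m·p* = e·p*, so m = (m+e)·p*.
p* = m/(m+e) = 0.334/(0.334+0.321) = 0.334/0.6550 = 0.5099.

0.510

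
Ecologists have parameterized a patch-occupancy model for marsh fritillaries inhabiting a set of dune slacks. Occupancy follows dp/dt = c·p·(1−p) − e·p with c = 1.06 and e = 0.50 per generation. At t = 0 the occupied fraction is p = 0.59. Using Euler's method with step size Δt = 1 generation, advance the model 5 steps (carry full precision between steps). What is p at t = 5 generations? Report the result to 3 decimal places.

Update rule: p ← p + [c·p·(1−p) − e·p]·Δt with Δt = 1.
p: 0.59000 → 0.55141  (Δp = -0.03859)
p: 0.55141 → 0.53790  (Δp = -0.01351)
p: 0.53790 → 0.53243  (Δp = -0.00548)
p: 0.53243 → 0.53010  (Δp = -0.00233)
p: 0.53010 → 0.52909  (Δp = -0.00101)

0.529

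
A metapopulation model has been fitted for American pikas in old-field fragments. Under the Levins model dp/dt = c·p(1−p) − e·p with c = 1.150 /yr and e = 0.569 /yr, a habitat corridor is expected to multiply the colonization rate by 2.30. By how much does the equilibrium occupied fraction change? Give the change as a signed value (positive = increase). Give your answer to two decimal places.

Before: p* = 1 − 0.569/1.150 = 0.5052.
After the change, c = 2.645, e = 0.569, so p* = 1 − 0.569/2.645 = 0.7849.
Δp* = 0.7849 − 0.5052 = +0.2797.

0.28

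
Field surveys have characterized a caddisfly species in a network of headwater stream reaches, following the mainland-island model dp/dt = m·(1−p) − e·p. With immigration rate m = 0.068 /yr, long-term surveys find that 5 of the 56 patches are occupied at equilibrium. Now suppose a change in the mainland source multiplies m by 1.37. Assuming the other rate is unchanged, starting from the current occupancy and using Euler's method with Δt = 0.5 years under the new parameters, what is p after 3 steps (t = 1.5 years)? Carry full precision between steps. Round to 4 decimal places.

0.1119

Observed p* = 5/56 = 0.08929.
Balance m(1−p*) = e·p* gives e = m(1−p*)/p* = 0.068×0.91071/0.08929 = 0.69360.
Starting from p₀ = 0.08929; update p ← p + (dp/dt)·Δt with the new parameters.
p: 0.08929 → 0.10074  (Δp = +0.01146)
p: 0.10074 → 0.10769  (Δp = +0.00695)
p: 0.10769 → 0.11191  (Δp = +0.00422)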